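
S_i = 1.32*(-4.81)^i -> [1.32, -6.35, 30.54, -146.9, 706.57]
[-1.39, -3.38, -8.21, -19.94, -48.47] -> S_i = -1.39*2.43^i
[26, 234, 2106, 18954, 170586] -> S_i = 26*9^i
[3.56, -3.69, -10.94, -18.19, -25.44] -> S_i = 3.56 + -7.25*i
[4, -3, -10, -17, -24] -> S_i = 4 + -7*i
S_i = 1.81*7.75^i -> [1.81, 14.03, 108.71, 842.53, 6529.58]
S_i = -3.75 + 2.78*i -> [-3.75, -0.97, 1.81, 4.59, 7.37]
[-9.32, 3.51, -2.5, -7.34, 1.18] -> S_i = Random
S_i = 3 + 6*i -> [3, 9, 15, 21, 27]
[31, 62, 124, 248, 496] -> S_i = 31*2^i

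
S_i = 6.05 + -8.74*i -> [6.05, -2.69, -11.43, -20.17, -28.91]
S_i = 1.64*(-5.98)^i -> [1.64, -9.81, 58.65, -350.71, 2097.24]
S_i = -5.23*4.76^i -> [-5.23, -24.89, -118.5, -564.06, -2684.91]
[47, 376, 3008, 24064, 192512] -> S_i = 47*8^i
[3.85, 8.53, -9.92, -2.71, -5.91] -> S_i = Random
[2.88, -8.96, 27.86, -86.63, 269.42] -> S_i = 2.88*(-3.11)^i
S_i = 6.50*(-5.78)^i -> [6.5, -37.57, 217.15, -1255.15, 7254.79]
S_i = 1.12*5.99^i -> [1.12, 6.71, 40.19, 240.71, 1441.87]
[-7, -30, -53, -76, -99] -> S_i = -7 + -23*i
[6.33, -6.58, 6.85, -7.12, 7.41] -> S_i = 6.33*(-1.04)^i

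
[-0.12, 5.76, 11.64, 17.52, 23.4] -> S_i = -0.12 + 5.88*i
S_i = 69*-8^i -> [69, -552, 4416, -35328, 282624]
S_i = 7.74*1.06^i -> [7.74, 8.2, 8.7, 9.22, 9.77]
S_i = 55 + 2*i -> [55, 57, 59, 61, 63]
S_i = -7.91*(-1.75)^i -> [-7.91, 13.84, -24.22, 42.39, -74.19]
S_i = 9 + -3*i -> [9, 6, 3, 0, -3]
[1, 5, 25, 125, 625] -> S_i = 1*5^i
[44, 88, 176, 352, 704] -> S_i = 44*2^i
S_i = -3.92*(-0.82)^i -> [-3.92, 3.21, -2.64, 2.16, -1.77]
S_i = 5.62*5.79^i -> [5.62, 32.54, 188.41, 1090.87, 6316.12]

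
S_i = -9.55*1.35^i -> [-9.55, -12.89, -17.4, -23.5, -31.72]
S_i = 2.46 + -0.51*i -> [2.46, 1.95, 1.44, 0.93, 0.42]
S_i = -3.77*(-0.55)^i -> [-3.77, 2.07, -1.14, 0.63, -0.34]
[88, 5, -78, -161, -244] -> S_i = 88 + -83*i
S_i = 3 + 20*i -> [3, 23, 43, 63, 83]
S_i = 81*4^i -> [81, 324, 1296, 5184, 20736]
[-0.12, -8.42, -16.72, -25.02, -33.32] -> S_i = -0.12 + -8.30*i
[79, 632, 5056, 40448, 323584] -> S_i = 79*8^i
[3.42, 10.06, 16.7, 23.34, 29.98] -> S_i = 3.42 + 6.64*i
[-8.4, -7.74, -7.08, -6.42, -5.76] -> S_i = -8.40 + 0.66*i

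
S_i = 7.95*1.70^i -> [7.95, 13.52, 22.98, 39.06, 66.4]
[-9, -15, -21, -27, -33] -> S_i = -9 + -6*i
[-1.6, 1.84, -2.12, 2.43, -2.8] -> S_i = -1.60*(-1.15)^i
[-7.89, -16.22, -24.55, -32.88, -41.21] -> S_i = -7.89 + -8.33*i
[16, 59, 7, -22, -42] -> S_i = Random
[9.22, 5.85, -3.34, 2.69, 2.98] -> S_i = Random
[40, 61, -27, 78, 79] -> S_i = Random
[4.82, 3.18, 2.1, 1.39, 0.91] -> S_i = 4.82*0.66^i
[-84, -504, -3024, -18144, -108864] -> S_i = -84*6^i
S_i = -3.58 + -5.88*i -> [-3.58, -9.46, -15.34, -21.22, -27.1]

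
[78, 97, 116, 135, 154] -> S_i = 78 + 19*i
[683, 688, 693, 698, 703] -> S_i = 683 + 5*i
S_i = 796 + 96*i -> [796, 892, 988, 1084, 1180]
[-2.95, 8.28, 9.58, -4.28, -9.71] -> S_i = Random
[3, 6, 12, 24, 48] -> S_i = 3*2^i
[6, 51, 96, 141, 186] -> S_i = 6 + 45*i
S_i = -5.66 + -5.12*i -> [-5.66, -10.78, -15.9, -21.02, -26.14]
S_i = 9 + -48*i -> [9, -39, -87, -135, -183]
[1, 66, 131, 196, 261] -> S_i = 1 + 65*i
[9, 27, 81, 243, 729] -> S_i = 9*3^i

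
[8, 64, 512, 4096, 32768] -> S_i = 8*8^i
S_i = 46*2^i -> [46, 92, 184, 368, 736]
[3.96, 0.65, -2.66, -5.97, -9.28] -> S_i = 3.96 + -3.31*i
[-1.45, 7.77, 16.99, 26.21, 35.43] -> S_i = -1.45 + 9.22*i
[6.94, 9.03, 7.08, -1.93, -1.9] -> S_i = Random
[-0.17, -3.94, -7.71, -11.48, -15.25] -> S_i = -0.17 + -3.77*i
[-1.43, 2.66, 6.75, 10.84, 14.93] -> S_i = -1.43 + 4.09*i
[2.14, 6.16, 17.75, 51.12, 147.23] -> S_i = 2.14*2.88^i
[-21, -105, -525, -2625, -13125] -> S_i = -21*5^i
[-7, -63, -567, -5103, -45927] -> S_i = -7*9^i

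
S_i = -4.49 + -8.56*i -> [-4.49, -13.05, -21.61, -30.17, -38.73]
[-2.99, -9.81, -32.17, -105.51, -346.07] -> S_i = -2.99*3.28^i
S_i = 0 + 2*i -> [0, 2, 4, 6, 8]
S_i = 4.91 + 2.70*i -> [4.91, 7.61, 10.31, 13.01, 15.71]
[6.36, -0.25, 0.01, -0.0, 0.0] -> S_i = 6.36*(-0.04)^i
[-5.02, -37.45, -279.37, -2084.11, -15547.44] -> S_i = -5.02*7.46^i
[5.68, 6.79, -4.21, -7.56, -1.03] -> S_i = Random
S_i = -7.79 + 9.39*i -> [-7.79, 1.6, 10.99, 20.38, 29.77]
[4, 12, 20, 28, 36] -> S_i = 4 + 8*i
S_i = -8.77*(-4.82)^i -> [-8.77, 42.27, -203.75, 982.07, -4733.56]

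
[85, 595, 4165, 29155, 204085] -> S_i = 85*7^i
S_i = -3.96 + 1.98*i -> [-3.96, -1.98, 0.0, 1.98, 3.96]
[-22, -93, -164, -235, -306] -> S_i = -22 + -71*i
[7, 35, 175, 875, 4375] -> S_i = 7*5^i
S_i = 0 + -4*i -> [0, -4, -8, -12, -16]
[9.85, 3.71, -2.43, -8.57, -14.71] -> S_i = 9.85 + -6.14*i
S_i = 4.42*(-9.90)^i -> [4.42, -43.76, 433.2, -4288.72, 42458.34]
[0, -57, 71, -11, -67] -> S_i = Random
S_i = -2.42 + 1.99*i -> [-2.42, -0.43, 1.56, 3.55, 5.54]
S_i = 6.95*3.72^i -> [6.95, 25.85, 96.18, 357.78, 1330.93]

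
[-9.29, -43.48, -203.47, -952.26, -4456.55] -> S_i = -9.29*4.68^i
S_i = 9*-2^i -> [9, -18, 36, -72, 144]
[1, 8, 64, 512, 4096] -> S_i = 1*8^i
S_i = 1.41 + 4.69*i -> [1.41, 6.1, 10.79, 15.48, 20.17]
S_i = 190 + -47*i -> [190, 143, 96, 49, 2]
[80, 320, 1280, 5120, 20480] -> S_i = 80*4^i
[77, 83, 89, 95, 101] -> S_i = 77 + 6*i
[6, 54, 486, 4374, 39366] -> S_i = 6*9^i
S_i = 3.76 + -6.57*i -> [3.76, -2.81, -9.38, -15.95, -22.52]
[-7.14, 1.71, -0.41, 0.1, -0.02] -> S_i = -7.14*(-0.24)^i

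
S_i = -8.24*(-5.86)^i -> [-8.24, 48.29, -282.96, 1658.14, -9716.67]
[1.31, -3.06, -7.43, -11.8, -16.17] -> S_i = 1.31 + -4.37*i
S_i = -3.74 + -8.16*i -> [-3.74, -11.9, -20.06, -28.22, -36.38]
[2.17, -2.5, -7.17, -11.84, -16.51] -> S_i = 2.17 + -4.67*i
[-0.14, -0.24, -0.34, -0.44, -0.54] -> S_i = -0.14 + -0.10*i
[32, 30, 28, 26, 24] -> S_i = 32 + -2*i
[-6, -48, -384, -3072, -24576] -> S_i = -6*8^i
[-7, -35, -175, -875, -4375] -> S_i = -7*5^i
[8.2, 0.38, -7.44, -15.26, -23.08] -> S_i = 8.20 + -7.82*i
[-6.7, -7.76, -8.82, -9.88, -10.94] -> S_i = -6.70 + -1.06*i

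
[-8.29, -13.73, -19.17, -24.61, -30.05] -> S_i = -8.29 + -5.44*i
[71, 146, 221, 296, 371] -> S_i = 71 + 75*i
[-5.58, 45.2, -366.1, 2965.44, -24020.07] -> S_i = -5.58*(-8.10)^i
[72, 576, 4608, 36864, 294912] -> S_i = 72*8^i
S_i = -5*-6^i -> [-5, 30, -180, 1080, -6480]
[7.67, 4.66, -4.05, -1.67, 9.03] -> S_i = Random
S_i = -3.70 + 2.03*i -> [-3.7, -1.67, 0.36, 2.39, 4.42]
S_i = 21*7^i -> [21, 147, 1029, 7203, 50421]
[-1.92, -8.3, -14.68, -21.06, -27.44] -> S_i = -1.92 + -6.38*i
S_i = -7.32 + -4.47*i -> [-7.32, -11.79, -16.26, -20.73, -25.2]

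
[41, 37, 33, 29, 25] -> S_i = 41 + -4*i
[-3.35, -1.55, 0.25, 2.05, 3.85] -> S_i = -3.35 + 1.80*i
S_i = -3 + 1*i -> [-3, -2, -1, 0, 1]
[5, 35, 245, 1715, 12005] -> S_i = 5*7^i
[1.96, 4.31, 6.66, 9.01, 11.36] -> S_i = 1.96 + 2.35*i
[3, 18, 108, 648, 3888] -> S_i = 3*6^i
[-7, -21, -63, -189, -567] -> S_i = -7*3^i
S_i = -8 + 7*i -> [-8, -1, 6, 13, 20]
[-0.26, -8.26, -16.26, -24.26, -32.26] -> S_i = -0.26 + -8.00*i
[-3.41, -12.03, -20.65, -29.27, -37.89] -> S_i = -3.41 + -8.62*i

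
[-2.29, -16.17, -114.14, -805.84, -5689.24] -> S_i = -2.29*7.06^i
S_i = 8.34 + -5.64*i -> [8.34, 2.7, -2.94, -8.58, -14.22]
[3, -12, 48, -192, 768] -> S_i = 3*-4^i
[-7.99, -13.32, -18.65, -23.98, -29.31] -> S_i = -7.99 + -5.33*i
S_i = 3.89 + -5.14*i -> [3.89, -1.25, -6.39, -11.53, -16.67]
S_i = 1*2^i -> [1, 2, 4, 8, 16]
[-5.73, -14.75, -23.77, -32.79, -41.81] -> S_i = -5.73 + -9.02*i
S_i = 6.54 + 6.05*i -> [6.54, 12.59, 18.64, 24.69, 30.74]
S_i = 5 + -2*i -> [5, 3, 1, -1, -3]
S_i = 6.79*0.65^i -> [6.79, 4.41, 2.87, 1.86, 1.21]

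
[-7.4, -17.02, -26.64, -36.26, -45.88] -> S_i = -7.40 + -9.62*i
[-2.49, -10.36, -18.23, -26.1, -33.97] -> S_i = -2.49 + -7.87*i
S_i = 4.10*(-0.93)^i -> [4.1, -3.81, 3.55, -3.3, 3.07]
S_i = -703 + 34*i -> [-703, -669, -635, -601, -567]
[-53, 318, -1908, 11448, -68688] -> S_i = -53*-6^i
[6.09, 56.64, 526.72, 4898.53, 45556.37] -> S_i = 6.09*9.30^i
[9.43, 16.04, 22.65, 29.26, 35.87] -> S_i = 9.43 + 6.61*i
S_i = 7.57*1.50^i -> [7.57, 11.36, 17.03, 25.55, 38.32]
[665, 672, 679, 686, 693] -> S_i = 665 + 7*i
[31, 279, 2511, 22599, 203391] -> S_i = 31*9^i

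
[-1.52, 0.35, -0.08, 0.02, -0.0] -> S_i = -1.52*(-0.23)^i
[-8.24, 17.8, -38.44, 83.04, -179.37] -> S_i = -8.24*(-2.16)^i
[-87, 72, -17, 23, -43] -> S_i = Random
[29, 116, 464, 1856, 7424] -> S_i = 29*4^i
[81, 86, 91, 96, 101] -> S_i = 81 + 5*i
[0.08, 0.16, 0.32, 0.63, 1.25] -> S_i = 0.08*1.99^i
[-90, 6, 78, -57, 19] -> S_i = Random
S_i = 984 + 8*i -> [984, 992, 1000, 1008, 1016]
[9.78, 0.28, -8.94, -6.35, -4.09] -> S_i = Random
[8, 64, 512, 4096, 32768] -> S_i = 8*8^i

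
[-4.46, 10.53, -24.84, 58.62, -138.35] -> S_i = -4.46*(-2.36)^i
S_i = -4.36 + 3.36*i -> [-4.36, -1.0, 2.36, 5.72, 9.08]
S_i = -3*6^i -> [-3, -18, -108, -648, -3888]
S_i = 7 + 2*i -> [7, 9, 11, 13, 15]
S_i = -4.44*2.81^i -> [-4.44, -12.48, -35.06, -98.51, -276.83]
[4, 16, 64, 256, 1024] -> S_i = 4*4^i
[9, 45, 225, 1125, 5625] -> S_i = 9*5^i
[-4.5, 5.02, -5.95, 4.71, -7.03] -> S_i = Random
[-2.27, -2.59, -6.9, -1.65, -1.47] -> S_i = Random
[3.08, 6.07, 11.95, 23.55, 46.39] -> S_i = 3.08*1.97^i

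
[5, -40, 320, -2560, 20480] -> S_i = 5*-8^i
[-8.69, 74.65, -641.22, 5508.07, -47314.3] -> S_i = -8.69*(-8.59)^i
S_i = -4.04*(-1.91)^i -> [-4.04, 7.72, -14.74, 28.15, -53.77]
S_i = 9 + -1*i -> [9, 8, 7, 6, 5]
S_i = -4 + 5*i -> [-4, 1, 6, 11, 16]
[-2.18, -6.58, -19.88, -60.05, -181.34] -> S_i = -2.18*3.02^i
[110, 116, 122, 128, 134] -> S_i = 110 + 6*i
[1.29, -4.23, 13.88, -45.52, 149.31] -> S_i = 1.29*(-3.28)^i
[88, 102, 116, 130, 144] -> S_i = 88 + 14*i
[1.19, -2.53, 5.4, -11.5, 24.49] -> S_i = 1.19*(-2.13)^i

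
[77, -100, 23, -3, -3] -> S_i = Random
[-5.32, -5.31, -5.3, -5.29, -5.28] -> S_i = -5.32 + 0.01*i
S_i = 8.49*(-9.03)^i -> [8.49, -76.66, 692.28, -6251.31, 56449.32]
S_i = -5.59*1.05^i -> [-5.59, -5.87, -6.16, -6.47, -6.79]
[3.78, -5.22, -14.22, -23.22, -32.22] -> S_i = 3.78 + -9.00*i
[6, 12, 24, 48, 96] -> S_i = 6*2^i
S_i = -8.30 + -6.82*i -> [-8.3, -15.12, -21.94, -28.76, -35.58]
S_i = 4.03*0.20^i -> [4.03, 0.81, 0.16, 0.03, 0.01]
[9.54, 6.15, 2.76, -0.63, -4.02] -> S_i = 9.54 + -3.39*i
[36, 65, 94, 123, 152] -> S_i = 36 + 29*i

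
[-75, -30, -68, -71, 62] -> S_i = Random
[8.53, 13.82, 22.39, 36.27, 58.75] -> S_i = 8.53*1.62^i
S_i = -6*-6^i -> [-6, 36, -216, 1296, -7776]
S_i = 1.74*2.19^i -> [1.74, 3.81, 8.35, 18.28, 40.02]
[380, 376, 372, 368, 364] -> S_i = 380 + -4*i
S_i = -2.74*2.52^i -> [-2.74, -6.9, -17.4, -43.85, -110.5]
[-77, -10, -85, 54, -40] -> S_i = Random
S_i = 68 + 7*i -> [68, 75, 82, 89, 96]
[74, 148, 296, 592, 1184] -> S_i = 74*2^i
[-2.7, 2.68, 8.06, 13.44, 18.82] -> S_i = -2.70 + 5.38*i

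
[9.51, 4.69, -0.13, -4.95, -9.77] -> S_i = 9.51 + -4.82*i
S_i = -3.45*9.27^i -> [-3.45, -31.98, -296.47, -2748.26, -25476.4]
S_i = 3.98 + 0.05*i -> [3.98, 4.03, 4.08, 4.13, 4.18]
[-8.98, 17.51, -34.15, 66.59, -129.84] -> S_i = -8.98*(-1.95)^i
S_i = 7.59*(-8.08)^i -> [7.59, -61.33, 495.52, -4003.83, 32350.96]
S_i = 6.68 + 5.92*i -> [6.68, 12.6, 18.52, 24.44, 30.36]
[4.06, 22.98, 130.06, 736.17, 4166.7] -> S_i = 4.06*5.66^i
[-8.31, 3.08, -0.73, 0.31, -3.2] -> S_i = Random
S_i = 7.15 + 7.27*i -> [7.15, 14.42, 21.69, 28.96, 36.23]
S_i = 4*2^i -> [4, 8, 16, 32, 64]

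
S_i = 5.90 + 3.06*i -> [5.9, 8.96, 12.02, 15.08, 18.14]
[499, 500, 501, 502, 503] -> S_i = 499 + 1*i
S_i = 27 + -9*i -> [27, 18, 9, 0, -9]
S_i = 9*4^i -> [9, 36, 144, 576, 2304]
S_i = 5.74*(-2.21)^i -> [5.74, -12.69, 28.03, -61.96, 136.92]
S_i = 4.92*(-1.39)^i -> [4.92, -6.84, 9.51, -13.21, 18.37]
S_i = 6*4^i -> [6, 24, 96, 384, 1536]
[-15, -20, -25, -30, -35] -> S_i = -15 + -5*i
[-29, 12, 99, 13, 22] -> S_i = Random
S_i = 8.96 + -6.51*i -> [8.96, 2.45, -4.06, -10.57, -17.08]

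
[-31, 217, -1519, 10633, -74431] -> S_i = -31*-7^i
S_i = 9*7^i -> [9, 63, 441, 3087, 21609]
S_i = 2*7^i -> [2, 14, 98, 686, 4802]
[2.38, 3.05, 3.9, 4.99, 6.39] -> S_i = 2.38*1.28^i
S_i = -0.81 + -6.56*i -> [-0.81, -7.37, -13.93, -20.49, -27.05]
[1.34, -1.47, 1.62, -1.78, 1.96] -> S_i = 1.34*(-1.10)^i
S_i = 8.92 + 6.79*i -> [8.92, 15.71, 22.5, 29.29, 36.08]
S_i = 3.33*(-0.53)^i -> [3.33, -1.76, 0.94, -0.5, 0.26]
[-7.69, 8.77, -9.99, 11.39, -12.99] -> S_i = -7.69*(-1.14)^i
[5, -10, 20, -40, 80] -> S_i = 5*-2^i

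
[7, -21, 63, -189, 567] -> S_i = 7*-3^i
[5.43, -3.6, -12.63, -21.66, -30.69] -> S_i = 5.43 + -9.03*i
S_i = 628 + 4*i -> [628, 632, 636, 640, 644]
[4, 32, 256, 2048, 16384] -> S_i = 4*8^i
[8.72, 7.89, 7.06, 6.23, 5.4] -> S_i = 8.72 + -0.83*i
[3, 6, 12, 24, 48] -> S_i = 3*2^i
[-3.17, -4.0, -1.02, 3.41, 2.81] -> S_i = Random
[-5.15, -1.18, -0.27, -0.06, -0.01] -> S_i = -5.15*0.23^i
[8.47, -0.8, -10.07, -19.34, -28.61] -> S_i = 8.47 + -9.27*i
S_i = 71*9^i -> [71, 639, 5751, 51759, 465831]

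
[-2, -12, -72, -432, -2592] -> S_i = -2*6^i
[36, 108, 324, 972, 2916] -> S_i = 36*3^i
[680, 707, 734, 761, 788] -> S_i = 680 + 27*i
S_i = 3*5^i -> [3, 15, 75, 375, 1875]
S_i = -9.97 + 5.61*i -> [-9.97, -4.36, 1.25, 6.86, 12.47]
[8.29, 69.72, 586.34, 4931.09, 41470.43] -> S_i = 8.29*8.41^i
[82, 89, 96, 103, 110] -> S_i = 82 + 7*i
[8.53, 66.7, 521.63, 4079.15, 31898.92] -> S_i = 8.53*7.82^i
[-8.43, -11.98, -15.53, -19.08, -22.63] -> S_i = -8.43 + -3.55*i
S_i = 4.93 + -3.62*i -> [4.93, 1.31, -2.31, -5.93, -9.55]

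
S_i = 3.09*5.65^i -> [3.09, 17.46, 98.64, 557.32, 3148.85]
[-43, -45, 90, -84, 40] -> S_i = Random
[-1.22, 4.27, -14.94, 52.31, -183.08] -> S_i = -1.22*(-3.50)^i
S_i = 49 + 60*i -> [49, 109, 169, 229, 289]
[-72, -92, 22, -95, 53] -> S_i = Random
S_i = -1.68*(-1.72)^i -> [-1.68, 2.89, -4.97, 8.55, -14.7]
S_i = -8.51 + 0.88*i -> [-8.51, -7.63, -6.75, -5.87, -4.99]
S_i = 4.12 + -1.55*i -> [4.12, 2.57, 1.02, -0.53, -2.08]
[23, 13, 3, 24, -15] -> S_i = Random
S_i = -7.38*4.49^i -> [-7.38, -33.14, -148.78, -668.03, -2999.45]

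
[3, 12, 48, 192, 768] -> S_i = 3*4^i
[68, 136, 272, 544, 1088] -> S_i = 68*2^i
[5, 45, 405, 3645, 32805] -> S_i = 5*9^i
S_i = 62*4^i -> [62, 248, 992, 3968, 15872]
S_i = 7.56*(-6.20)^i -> [7.56, -46.87, 290.61, -1801.76, 11170.91]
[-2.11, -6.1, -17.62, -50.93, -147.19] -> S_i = -2.11*2.89^i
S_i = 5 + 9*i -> [5, 14, 23, 32, 41]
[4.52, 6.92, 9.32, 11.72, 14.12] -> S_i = 4.52 + 2.40*i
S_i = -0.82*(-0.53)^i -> [-0.82, 0.43, -0.23, 0.12, -0.06]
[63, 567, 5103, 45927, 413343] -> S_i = 63*9^i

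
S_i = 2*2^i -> [2, 4, 8, 16, 32]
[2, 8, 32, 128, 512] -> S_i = 2*4^i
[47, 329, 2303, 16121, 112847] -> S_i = 47*7^i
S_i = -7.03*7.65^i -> [-7.03, -53.78, -411.41, -3147.31, -24076.93]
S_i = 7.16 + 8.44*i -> [7.16, 15.6, 24.04, 32.48, 40.92]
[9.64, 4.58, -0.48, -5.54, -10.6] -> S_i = 9.64 + -5.06*i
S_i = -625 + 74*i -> [-625, -551, -477, -403, -329]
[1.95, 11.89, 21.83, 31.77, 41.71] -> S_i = 1.95 + 9.94*i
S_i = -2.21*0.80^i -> [-2.21, -1.77, -1.41, -1.13, -0.91]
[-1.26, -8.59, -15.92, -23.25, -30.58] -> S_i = -1.26 + -7.33*i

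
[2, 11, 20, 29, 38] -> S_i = 2 + 9*i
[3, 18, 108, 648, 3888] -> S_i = 3*6^i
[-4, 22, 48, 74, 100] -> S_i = -4 + 26*i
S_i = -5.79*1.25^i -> [-5.79, -7.24, -9.05, -11.31, -14.14]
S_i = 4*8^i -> [4, 32, 256, 2048, 16384]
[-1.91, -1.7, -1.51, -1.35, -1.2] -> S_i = -1.91*0.89^i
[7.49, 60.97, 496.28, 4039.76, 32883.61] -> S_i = 7.49*8.14^i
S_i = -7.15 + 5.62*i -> [-7.15, -1.53, 4.09, 9.71, 15.33]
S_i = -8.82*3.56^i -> [-8.82, -31.4, -111.78, -397.94, -1416.67]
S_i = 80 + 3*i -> [80, 83, 86, 89, 92]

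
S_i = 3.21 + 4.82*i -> [3.21, 8.03, 12.85, 17.67, 22.49]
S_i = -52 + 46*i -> [-52, -6, 40, 86, 132]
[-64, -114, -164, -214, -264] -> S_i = -64 + -50*i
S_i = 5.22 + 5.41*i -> [5.22, 10.63, 16.04, 21.45, 26.86]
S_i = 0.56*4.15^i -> [0.56, 2.32, 9.64, 40.03, 166.1]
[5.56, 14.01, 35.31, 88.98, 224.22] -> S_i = 5.56*2.52^i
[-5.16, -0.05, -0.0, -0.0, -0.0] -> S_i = -5.16*0.01^i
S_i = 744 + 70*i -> [744, 814, 884, 954, 1024]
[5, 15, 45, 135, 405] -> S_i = 5*3^i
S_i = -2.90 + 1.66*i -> [-2.9, -1.24, 0.42, 2.08, 3.74]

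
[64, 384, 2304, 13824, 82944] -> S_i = 64*6^i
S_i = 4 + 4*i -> [4, 8, 12, 16, 20]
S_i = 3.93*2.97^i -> [3.93, 11.67, 34.67, 102.96, 305.79]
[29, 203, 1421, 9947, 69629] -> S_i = 29*7^i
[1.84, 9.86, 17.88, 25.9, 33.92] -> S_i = 1.84 + 8.02*i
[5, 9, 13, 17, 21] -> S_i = 5 + 4*i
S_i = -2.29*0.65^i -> [-2.29, -1.49, -0.97, -0.63, -0.41]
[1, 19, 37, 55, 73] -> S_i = 1 + 18*i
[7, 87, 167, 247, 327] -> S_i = 7 + 80*i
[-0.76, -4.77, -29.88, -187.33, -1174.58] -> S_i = -0.76*6.27^i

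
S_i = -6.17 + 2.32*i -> [-6.17, -3.85, -1.53, 0.79, 3.11]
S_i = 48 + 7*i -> [48, 55, 62, 69, 76]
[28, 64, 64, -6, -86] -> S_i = Random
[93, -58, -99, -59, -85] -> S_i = Random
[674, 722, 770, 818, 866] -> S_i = 674 + 48*i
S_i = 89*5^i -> [89, 445, 2225, 11125, 55625]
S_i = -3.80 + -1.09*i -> [-3.8, -4.89, -5.98, -7.07, -8.16]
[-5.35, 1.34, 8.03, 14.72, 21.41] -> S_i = -5.35 + 6.69*i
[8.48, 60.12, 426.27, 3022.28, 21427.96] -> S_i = 8.48*7.09^i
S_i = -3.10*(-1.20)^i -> [-3.1, 3.72, -4.46, 5.36, -6.43]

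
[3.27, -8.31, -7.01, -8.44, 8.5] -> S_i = Random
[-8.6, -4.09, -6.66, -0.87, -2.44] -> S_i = Random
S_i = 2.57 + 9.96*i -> [2.57, 12.53, 22.49, 32.45, 42.41]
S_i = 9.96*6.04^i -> [9.96, 60.16, 363.36, 2194.67, 13255.84]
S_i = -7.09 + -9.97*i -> [-7.09, -17.06, -27.03, -37.0, -46.97]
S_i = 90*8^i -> [90, 720, 5760, 46080, 368640]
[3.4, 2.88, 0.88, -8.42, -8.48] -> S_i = Random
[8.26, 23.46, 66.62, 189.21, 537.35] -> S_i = 8.26*2.84^i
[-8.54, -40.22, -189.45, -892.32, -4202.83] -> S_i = -8.54*4.71^i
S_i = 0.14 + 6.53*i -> [0.14, 6.67, 13.2, 19.73, 26.26]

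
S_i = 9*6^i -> [9, 54, 324, 1944, 11664]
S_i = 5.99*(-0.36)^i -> [5.99, -2.16, 0.78, -0.28, 0.1]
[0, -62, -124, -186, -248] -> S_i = 0 + -62*i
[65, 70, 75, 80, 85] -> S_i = 65 + 5*i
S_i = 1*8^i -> [1, 8, 64, 512, 4096]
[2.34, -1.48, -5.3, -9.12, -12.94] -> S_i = 2.34 + -3.82*i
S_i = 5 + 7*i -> [5, 12, 19, 26, 33]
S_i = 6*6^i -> [6, 36, 216, 1296, 7776]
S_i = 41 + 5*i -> [41, 46, 51, 56, 61]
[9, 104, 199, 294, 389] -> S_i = 9 + 95*i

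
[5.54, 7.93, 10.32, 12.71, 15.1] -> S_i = 5.54 + 2.39*i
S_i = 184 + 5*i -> [184, 189, 194, 199, 204]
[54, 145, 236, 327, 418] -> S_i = 54 + 91*i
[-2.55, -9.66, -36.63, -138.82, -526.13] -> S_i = -2.55*3.79^i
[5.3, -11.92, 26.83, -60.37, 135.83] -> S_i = 5.30*(-2.25)^i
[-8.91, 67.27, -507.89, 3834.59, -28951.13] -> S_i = -8.91*(-7.55)^i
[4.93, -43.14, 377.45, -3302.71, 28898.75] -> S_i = 4.93*(-8.75)^i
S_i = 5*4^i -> [5, 20, 80, 320, 1280]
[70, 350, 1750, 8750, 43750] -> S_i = 70*5^i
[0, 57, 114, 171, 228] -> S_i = 0 + 57*i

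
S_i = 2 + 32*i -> [2, 34, 66, 98, 130]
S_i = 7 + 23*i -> [7, 30, 53, 76, 99]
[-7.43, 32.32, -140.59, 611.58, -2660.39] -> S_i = -7.43*(-4.35)^i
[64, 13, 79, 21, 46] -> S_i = Random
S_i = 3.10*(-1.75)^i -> [3.1, -5.42, 9.49, -16.61, 29.07]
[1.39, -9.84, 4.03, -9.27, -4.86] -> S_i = Random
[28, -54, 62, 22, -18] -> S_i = Random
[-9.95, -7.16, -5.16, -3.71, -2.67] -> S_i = -9.95*0.72^i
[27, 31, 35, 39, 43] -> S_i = 27 + 4*i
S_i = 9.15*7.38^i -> [9.15, 67.53, 498.35, 3677.82, 27142.29]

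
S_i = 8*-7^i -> [8, -56, 392, -2744, 19208]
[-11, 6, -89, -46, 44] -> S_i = Random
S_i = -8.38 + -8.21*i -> [-8.38, -16.59, -24.8, -33.01, -41.22]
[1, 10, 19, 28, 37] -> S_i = 1 + 9*i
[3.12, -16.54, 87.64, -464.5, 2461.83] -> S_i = 3.12*(-5.30)^i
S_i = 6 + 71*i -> [6, 77, 148, 219, 290]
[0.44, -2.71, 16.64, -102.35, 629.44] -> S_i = 0.44*(-6.15)^i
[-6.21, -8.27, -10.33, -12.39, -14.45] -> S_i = -6.21 + -2.06*i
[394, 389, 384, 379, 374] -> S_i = 394 + -5*i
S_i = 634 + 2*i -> [634, 636, 638, 640, 642]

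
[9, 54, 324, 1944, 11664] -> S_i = 9*6^i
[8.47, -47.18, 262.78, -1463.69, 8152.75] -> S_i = 8.47*(-5.57)^i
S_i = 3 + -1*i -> [3, 2, 1, 0, -1]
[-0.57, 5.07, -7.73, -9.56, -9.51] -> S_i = Random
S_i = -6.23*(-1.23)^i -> [-6.23, 7.66, -9.43, 11.59, -14.26]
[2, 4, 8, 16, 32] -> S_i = 2*2^i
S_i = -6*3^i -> [-6, -18, -54, -162, -486]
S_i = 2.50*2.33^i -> [2.5, 5.82, 13.57, 31.62, 73.68]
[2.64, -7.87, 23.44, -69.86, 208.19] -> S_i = 2.64*(-2.98)^i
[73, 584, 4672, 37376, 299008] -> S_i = 73*8^i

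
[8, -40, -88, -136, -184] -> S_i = 8 + -48*i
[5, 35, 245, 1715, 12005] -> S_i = 5*7^i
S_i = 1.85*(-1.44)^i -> [1.85, -2.66, 3.84, -5.52, 7.95]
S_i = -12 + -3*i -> [-12, -15, -18, -21, -24]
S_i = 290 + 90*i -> [290, 380, 470, 560, 650]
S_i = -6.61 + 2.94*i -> [-6.61, -3.67, -0.73, 2.21, 5.15]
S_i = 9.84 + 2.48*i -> [9.84, 12.32, 14.8, 17.28, 19.76]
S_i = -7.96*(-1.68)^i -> [-7.96, 13.37, -22.47, 37.74, -63.41]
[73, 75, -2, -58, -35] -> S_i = Random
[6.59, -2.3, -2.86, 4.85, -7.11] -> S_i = Random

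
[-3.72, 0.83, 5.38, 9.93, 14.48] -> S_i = -3.72 + 4.55*i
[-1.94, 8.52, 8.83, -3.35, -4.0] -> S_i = Random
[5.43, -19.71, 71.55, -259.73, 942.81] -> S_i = 5.43*(-3.63)^i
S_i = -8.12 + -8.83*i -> [-8.12, -16.95, -25.78, -34.61, -43.44]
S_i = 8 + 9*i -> [8, 17, 26, 35, 44]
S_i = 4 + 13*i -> [4, 17, 30, 43, 56]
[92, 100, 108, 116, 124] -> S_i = 92 + 8*i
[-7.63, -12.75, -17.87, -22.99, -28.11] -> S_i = -7.63 + -5.12*i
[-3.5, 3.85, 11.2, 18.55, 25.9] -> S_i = -3.50 + 7.35*i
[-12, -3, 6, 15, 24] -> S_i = -12 + 9*i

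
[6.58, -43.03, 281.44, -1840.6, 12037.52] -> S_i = 6.58*(-6.54)^i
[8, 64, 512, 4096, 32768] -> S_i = 8*8^i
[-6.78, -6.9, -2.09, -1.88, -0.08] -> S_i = Random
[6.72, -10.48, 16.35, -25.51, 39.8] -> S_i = 6.72*(-1.56)^i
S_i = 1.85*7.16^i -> [1.85, 13.25, 94.84, 679.06, 4862.1]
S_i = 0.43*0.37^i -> [0.43, 0.16, 0.06, 0.02, 0.01]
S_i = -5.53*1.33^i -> [-5.53, -7.35, -9.78, -13.01, -17.3]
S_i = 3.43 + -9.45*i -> [3.43, -6.02, -15.47, -24.92, -34.37]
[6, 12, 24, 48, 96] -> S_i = 6*2^i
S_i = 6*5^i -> [6, 30, 150, 750, 3750]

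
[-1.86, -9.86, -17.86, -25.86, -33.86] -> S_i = -1.86 + -8.00*i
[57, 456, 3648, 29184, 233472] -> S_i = 57*8^i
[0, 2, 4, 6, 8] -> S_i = 0 + 2*i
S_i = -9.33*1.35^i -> [-9.33, -12.6, -17.0, -22.96, -30.99]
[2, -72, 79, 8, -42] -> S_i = Random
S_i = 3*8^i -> [3, 24, 192, 1536, 12288]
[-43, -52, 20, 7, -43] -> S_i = Random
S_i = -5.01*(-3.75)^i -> [-5.01, 18.79, -70.45, 264.2, -990.75]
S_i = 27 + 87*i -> [27, 114, 201, 288, 375]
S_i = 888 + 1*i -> [888, 889, 890, 891, 892]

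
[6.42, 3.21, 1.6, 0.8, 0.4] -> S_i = 6.42*0.50^i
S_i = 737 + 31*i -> [737, 768, 799, 830, 861]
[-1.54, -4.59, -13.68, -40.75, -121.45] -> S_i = -1.54*2.98^i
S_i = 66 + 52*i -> [66, 118, 170, 222, 274]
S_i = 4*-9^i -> [4, -36, 324, -2916, 26244]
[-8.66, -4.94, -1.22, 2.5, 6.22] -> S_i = -8.66 + 3.72*i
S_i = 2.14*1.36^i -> [2.14, 2.91, 3.96, 5.38, 7.32]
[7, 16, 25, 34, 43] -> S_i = 7 + 9*i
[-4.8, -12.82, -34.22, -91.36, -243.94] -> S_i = -4.80*2.67^i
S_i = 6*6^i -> [6, 36, 216, 1296, 7776]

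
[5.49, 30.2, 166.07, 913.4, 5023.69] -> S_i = 5.49*5.50^i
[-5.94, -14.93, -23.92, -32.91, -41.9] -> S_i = -5.94 + -8.99*i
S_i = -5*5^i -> [-5, -25, -125, -625, -3125]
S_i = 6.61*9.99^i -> [6.61, 66.03, 659.68, 6590.19, 65836.0]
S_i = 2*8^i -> [2, 16, 128, 1024, 8192]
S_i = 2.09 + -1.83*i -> [2.09, 0.26, -1.57, -3.4, -5.23]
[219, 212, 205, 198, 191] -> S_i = 219 + -7*i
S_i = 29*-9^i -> [29, -261, 2349, -21141, 190269]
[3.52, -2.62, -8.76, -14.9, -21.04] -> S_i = 3.52 + -6.14*i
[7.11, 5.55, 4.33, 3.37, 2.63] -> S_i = 7.11*0.78^i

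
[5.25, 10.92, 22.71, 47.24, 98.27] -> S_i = 5.25*2.08^i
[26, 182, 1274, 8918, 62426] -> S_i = 26*7^i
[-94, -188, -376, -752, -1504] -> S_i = -94*2^i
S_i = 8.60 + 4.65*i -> [8.6, 13.25, 17.9, 22.55, 27.2]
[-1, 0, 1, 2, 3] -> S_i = -1 + 1*i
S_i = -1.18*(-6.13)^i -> [-1.18, 7.23, -44.34, 271.81, -1666.19]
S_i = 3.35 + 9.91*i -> [3.35, 13.26, 23.17, 33.08, 42.99]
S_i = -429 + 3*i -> [-429, -426, -423, -420, -417]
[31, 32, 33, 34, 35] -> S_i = 31 + 1*i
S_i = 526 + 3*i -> [526, 529, 532, 535, 538]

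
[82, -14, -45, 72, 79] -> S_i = Random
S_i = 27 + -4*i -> [27, 23, 19, 15, 11]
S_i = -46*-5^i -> [-46, 230, -1150, 5750, -28750]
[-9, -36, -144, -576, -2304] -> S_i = -9*4^i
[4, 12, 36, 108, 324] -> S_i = 4*3^i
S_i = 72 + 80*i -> [72, 152, 232, 312, 392]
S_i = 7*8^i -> [7, 56, 448, 3584, 28672]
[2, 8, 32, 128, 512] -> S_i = 2*4^i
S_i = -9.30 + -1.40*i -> [-9.3, -10.7, -12.1, -13.5, -14.9]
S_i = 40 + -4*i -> [40, 36, 32, 28, 24]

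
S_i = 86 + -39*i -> [86, 47, 8, -31, -70]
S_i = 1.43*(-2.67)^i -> [1.43, -3.82, 10.19, -27.22, 72.67]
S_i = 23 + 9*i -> [23, 32, 41, 50, 59]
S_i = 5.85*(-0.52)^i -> [5.85, -3.04, 1.58, -0.82, 0.43]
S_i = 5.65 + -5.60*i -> [5.65, 0.05, -5.55, -11.15, -16.75]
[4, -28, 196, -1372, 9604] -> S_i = 4*-7^i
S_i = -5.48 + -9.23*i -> [-5.48, -14.71, -23.94, -33.17, -42.4]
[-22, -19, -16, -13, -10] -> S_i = -22 + 3*i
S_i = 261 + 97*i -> [261, 358, 455, 552, 649]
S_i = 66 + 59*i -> [66, 125, 184, 243, 302]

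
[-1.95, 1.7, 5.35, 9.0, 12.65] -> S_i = -1.95 + 3.65*i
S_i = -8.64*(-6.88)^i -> [-8.64, 59.44, -408.97, 2813.71, -19358.31]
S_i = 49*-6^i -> [49, -294, 1764, -10584, 63504]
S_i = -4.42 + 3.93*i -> [-4.42, -0.49, 3.44, 7.37, 11.3]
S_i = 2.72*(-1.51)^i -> [2.72, -4.11, 6.2, -9.36, 14.14]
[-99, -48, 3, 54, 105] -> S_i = -99 + 51*i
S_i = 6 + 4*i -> [6, 10, 14, 18, 22]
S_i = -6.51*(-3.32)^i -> [-6.51, 21.61, -71.76, 238.23, -790.92]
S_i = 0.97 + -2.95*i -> [0.97, -1.98, -4.93, -7.88, -10.83]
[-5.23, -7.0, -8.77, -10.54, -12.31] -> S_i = -5.23 + -1.77*i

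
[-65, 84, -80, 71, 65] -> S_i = Random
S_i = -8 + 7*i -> [-8, -1, 6, 13, 20]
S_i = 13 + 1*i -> [13, 14, 15, 16, 17]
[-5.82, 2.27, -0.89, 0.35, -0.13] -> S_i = -5.82*(-0.39)^i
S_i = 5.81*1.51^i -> [5.81, 8.77, 13.25, 20.0, 30.21]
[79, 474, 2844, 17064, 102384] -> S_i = 79*6^i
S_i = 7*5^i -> [7, 35, 175, 875, 4375]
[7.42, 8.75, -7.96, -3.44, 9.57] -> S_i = Random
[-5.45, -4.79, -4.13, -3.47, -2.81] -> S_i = -5.45 + 0.66*i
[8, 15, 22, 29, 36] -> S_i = 8 + 7*i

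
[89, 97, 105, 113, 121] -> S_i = 89 + 8*i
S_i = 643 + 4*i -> [643, 647, 651, 655, 659]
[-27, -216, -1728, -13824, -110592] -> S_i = -27*8^i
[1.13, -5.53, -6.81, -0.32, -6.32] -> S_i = Random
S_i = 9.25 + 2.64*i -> [9.25, 11.89, 14.53, 17.17, 19.81]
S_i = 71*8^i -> [71, 568, 4544, 36352, 290816]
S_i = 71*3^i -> [71, 213, 639, 1917, 5751]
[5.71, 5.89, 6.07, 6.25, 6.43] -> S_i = 5.71 + 0.18*i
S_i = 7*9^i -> [7, 63, 567, 5103, 45927]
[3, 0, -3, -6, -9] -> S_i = 3 + -3*i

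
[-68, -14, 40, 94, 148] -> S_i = -68 + 54*i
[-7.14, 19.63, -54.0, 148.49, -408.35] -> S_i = -7.14*(-2.75)^i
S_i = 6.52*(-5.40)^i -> [6.52, -35.21, 190.12, -1026.67, 5543.99]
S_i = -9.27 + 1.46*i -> [-9.27, -7.81, -6.35, -4.89, -3.43]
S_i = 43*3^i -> [43, 129, 387, 1161, 3483]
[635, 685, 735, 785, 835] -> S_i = 635 + 50*i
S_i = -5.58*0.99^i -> [-5.58, -5.52, -5.47, -5.41, -5.36]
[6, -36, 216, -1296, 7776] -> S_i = 6*-6^i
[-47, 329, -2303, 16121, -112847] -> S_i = -47*-7^i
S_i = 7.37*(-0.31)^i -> [7.37, -2.28, 0.71, -0.22, 0.07]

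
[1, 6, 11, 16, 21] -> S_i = 1 + 5*i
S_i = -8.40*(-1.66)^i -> [-8.4, 13.94, -23.15, 38.42, -63.78]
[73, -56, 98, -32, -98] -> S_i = Random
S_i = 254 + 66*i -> [254, 320, 386, 452, 518]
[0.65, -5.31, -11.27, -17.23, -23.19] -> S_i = 0.65 + -5.96*i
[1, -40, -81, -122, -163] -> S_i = 1 + -41*i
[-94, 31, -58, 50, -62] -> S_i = Random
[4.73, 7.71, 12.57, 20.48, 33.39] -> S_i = 4.73*1.63^i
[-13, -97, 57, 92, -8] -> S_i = Random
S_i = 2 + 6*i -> [2, 8, 14, 20, 26]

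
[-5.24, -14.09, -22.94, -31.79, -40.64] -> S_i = -5.24 + -8.85*i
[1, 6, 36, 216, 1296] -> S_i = 1*6^i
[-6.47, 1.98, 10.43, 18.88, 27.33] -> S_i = -6.47 + 8.45*i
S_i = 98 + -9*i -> [98, 89, 80, 71, 62]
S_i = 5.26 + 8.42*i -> [5.26, 13.68, 22.1, 30.52, 38.94]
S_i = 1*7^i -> [1, 7, 49, 343, 2401]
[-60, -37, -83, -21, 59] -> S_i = Random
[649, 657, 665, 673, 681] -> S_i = 649 + 8*i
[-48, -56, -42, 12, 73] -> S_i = Random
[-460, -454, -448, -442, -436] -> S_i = -460 + 6*i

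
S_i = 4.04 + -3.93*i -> [4.04, 0.11, -3.82, -7.75, -11.68]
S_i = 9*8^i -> [9, 72, 576, 4608, 36864]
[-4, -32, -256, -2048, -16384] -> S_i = -4*8^i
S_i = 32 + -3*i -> [32, 29, 26, 23, 20]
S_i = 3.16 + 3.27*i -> [3.16, 6.43, 9.7, 12.97, 16.24]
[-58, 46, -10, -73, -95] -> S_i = Random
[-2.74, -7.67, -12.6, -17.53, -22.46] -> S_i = -2.74 + -4.93*i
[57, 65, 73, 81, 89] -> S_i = 57 + 8*i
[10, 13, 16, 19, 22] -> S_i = 10 + 3*i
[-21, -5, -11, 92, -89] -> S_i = Random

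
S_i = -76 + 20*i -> [-76, -56, -36, -16, 4]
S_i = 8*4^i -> [8, 32, 128, 512, 2048]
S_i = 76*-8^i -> [76, -608, 4864, -38912, 311296]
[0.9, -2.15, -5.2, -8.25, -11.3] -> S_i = 0.90 + -3.05*i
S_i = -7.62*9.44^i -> [-7.62, -71.93, -679.05, -6410.19, -60512.2]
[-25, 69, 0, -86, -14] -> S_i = Random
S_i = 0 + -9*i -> [0, -9, -18, -27, -36]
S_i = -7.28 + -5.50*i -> [-7.28, -12.78, -18.28, -23.78, -29.28]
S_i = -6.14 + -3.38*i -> [-6.14, -9.52, -12.9, -16.28, -19.66]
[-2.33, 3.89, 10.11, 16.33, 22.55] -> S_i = -2.33 + 6.22*i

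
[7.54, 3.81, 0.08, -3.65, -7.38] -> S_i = 7.54 + -3.73*i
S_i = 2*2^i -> [2, 4, 8, 16, 32]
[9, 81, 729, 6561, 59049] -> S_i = 9*9^i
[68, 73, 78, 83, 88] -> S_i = 68 + 5*i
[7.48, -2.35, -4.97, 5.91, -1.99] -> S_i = Random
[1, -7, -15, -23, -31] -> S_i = 1 + -8*i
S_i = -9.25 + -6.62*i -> [-9.25, -15.87, -22.49, -29.11, -35.73]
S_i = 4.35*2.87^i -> [4.35, 12.48, 35.83, 102.83, 295.13]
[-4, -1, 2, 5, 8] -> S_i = -4 + 3*i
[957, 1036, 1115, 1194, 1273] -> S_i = 957 + 79*i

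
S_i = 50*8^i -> [50, 400, 3200, 25600, 204800]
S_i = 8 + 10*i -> [8, 18, 28, 38, 48]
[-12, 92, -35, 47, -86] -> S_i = Random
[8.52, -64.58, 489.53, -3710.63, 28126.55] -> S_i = 8.52*(-7.58)^i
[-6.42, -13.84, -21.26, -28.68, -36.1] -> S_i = -6.42 + -7.42*i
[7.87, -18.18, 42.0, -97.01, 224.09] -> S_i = 7.87*(-2.31)^i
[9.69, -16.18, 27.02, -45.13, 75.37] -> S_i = 9.69*(-1.67)^i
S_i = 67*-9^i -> [67, -603, 5427, -48843, 439587]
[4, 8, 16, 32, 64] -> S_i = 4*2^i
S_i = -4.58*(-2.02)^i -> [-4.58, 9.25, -18.69, 37.75, -76.26]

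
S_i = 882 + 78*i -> [882, 960, 1038, 1116, 1194]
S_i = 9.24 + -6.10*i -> [9.24, 3.14, -2.96, -9.06, -15.16]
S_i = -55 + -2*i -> [-55, -57, -59, -61, -63]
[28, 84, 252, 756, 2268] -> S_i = 28*3^i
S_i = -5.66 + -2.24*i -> [-5.66, -7.9, -10.14, -12.38, -14.62]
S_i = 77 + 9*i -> [77, 86, 95, 104, 113]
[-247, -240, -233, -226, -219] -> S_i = -247 + 7*i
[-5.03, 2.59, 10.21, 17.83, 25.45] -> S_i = -5.03 + 7.62*i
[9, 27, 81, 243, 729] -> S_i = 9*3^i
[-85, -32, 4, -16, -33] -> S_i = Random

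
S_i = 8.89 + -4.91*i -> [8.89, 3.98, -0.93, -5.84, -10.75]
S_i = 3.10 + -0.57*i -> [3.1, 2.53, 1.96, 1.39, 0.82]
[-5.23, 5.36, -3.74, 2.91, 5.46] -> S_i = Random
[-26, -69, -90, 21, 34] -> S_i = Random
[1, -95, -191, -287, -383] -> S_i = 1 + -96*i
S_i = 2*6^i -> [2, 12, 72, 432, 2592]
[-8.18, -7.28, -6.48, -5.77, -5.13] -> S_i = -8.18*0.89^i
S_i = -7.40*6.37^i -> [-7.4, -47.14, -300.27, -1912.71, -12183.99]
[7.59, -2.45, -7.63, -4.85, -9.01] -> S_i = Random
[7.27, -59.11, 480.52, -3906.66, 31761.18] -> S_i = 7.27*(-8.13)^i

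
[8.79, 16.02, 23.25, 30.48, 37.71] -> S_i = 8.79 + 7.23*i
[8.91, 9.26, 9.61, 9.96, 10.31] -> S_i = 8.91 + 0.35*i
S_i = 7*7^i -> [7, 49, 343, 2401, 16807]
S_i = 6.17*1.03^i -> [6.17, 6.36, 6.55, 6.74, 6.94]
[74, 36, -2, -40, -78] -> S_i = 74 + -38*i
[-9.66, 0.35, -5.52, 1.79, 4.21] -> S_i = Random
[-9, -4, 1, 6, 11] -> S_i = -9 + 5*i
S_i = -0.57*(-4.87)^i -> [-0.57, 2.78, -13.52, 65.84, -320.62]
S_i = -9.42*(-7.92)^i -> [-9.42, 74.61, -590.88, 4679.79, -37063.94]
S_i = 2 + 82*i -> [2, 84, 166, 248, 330]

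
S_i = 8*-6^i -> [8, -48, 288, -1728, 10368]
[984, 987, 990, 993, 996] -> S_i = 984 + 3*i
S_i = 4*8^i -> [4, 32, 256, 2048, 16384]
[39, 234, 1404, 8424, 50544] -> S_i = 39*6^i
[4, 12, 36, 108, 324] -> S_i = 4*3^i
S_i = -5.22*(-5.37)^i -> [-5.22, 28.03, -150.53, 808.34, -4340.78]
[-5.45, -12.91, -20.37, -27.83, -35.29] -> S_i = -5.45 + -7.46*i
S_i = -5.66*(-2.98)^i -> [-5.66, 16.87, -50.26, 149.78, -446.36]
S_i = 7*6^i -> [7, 42, 252, 1512, 9072]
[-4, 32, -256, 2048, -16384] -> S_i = -4*-8^i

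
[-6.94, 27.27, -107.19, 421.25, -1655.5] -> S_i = -6.94*(-3.93)^i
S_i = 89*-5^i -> [89, -445, 2225, -11125, 55625]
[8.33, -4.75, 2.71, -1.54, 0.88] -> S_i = 8.33*(-0.57)^i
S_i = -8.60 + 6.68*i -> [-8.6, -1.92, 4.76, 11.44, 18.12]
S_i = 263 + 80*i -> [263, 343, 423, 503, 583]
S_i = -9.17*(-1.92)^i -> [-9.17, 17.61, -33.8, 64.9, -124.62]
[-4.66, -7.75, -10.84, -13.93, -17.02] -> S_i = -4.66 + -3.09*i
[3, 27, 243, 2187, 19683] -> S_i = 3*9^i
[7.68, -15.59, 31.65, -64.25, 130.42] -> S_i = 7.68*(-2.03)^i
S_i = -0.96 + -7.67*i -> [-0.96, -8.63, -16.3, -23.97, -31.64]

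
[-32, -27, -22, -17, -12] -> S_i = -32 + 5*i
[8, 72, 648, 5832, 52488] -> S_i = 8*9^i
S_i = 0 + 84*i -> [0, 84, 168, 252, 336]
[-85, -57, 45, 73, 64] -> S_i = Random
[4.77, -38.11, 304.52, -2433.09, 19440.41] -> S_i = 4.77*(-7.99)^i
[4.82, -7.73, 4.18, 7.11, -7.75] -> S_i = Random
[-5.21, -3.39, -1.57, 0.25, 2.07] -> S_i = -5.21 + 1.82*i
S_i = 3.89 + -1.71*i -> [3.89, 2.18, 0.47, -1.24, -2.95]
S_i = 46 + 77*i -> [46, 123, 200, 277, 354]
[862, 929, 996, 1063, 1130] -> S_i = 862 + 67*i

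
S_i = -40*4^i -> [-40, -160, -640, -2560, -10240]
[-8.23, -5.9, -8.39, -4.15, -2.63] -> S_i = Random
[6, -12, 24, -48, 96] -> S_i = 6*-2^i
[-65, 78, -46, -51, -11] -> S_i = Random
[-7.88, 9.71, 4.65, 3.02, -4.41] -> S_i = Random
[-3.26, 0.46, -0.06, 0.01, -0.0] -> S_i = -3.26*(-0.14)^i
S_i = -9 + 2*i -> [-9, -7, -5, -3, -1]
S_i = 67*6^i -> [67, 402, 2412, 14472, 86832]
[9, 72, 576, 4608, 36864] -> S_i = 9*8^i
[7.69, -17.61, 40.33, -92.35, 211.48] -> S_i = 7.69*(-2.29)^i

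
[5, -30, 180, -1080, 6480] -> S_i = 5*-6^i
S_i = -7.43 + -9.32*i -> [-7.43, -16.75, -26.07, -35.39, -44.71]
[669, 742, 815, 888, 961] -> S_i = 669 + 73*i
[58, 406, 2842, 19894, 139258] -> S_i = 58*7^i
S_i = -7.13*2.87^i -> [-7.13, -20.46, -58.73, -168.55, -483.75]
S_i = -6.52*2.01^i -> [-6.52, -13.11, -26.34, -52.95, -106.42]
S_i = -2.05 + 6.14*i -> [-2.05, 4.09, 10.23, 16.37, 22.51]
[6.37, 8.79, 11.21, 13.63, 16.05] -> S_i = 6.37 + 2.42*i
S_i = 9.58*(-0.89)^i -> [9.58, -8.53, 7.59, -6.75, 6.01]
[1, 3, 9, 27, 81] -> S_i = 1*3^i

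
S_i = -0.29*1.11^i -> [-0.29, -0.32, -0.36, -0.4, -0.44]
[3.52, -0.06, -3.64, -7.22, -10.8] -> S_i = 3.52 + -3.58*i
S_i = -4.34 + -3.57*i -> [-4.34, -7.91, -11.48, -15.05, -18.62]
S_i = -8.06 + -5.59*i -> [-8.06, -13.65, -19.24, -24.83, -30.42]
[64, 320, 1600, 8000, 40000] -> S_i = 64*5^i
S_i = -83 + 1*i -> [-83, -82, -81, -80, -79]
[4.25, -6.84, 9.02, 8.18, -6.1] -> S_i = Random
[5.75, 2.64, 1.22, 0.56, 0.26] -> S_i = 5.75*0.46^i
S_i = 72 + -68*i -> [72, 4, -64, -132, -200]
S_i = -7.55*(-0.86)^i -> [-7.55, 6.49, -5.58, 4.8, -4.13]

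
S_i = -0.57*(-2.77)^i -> [-0.57, 1.58, -4.37, 12.11, -33.56]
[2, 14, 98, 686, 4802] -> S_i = 2*7^i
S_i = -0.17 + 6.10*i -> [-0.17, 5.93, 12.03, 18.13, 24.23]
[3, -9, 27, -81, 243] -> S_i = 3*-3^i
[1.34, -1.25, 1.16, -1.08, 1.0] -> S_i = 1.34*(-0.93)^i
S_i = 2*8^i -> [2, 16, 128, 1024, 8192]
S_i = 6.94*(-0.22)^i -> [6.94, -1.53, 0.34, -0.07, 0.02]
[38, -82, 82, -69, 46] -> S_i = Random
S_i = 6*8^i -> [6, 48, 384, 3072, 24576]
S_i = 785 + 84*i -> [785, 869, 953, 1037, 1121]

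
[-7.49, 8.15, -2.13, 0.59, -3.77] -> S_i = Random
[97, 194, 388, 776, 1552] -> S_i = 97*2^i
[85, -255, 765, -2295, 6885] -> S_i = 85*-3^i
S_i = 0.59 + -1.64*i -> [0.59, -1.05, -2.69, -4.33, -5.97]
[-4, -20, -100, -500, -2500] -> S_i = -4*5^i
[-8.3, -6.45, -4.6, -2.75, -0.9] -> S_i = -8.30 + 1.85*i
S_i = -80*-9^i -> [-80, 720, -6480, 58320, -524880]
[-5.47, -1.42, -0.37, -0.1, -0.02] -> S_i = -5.47*0.26^i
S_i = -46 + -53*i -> [-46, -99, -152, -205, -258]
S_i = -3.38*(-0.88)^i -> [-3.38, 2.97, -2.62, 2.3, -2.03]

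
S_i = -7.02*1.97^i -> [-7.02, -13.83, -27.24, -53.67, -105.73]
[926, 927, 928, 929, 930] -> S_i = 926 + 1*i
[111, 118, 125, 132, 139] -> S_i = 111 + 7*i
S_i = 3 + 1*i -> [3, 4, 5, 6, 7]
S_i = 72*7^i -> [72, 504, 3528, 24696, 172872]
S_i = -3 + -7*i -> [-3, -10, -17, -24, -31]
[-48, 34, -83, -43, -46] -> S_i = Random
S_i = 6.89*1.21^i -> [6.89, 8.34, 10.09, 12.21, 14.77]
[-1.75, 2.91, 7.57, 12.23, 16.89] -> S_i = -1.75 + 4.66*i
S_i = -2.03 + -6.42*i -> [-2.03, -8.45, -14.87, -21.29, -27.71]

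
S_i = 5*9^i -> [5, 45, 405, 3645, 32805]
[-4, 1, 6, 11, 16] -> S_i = -4 + 5*i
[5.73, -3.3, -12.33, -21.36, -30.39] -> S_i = 5.73 + -9.03*i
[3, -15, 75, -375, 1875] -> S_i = 3*-5^i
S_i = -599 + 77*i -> [-599, -522, -445, -368, -291]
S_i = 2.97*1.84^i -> [2.97, 5.46, 10.06, 18.5, 34.04]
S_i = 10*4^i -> [10, 40, 160, 640, 2560]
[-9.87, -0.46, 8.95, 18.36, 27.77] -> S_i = -9.87 + 9.41*i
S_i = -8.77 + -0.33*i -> [-8.77, -9.1, -9.43, -9.76, -10.09]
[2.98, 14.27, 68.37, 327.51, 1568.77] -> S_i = 2.98*4.79^i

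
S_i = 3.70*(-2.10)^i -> [3.7, -7.77, 16.32, -34.27, 71.96]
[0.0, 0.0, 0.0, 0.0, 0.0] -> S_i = 0.00*1.36^i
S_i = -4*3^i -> [-4, -12, -36, -108, -324]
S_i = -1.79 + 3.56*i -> [-1.79, 1.77, 5.33, 8.89, 12.45]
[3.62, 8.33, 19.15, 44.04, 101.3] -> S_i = 3.62*2.30^i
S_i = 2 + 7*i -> [2, 9, 16, 23, 30]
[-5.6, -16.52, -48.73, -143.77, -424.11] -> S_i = -5.60*2.95^i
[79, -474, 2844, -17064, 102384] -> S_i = 79*-6^i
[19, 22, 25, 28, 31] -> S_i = 19 + 3*i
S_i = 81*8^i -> [81, 648, 5184, 41472, 331776]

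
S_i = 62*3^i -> [62, 186, 558, 1674, 5022]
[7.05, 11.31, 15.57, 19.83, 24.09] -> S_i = 7.05 + 4.26*i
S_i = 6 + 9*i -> [6, 15, 24, 33, 42]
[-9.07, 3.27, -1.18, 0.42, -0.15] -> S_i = -9.07*(-0.36)^i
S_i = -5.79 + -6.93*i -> [-5.79, -12.72, -19.65, -26.58, -33.51]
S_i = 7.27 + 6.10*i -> [7.27, 13.37, 19.47, 25.57, 31.67]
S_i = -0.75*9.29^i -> [-0.75, -6.97, -64.73, -601.32, -5586.3]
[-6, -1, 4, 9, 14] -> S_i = -6 + 5*i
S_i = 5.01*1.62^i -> [5.01, 8.12, 13.15, 21.3, 34.51]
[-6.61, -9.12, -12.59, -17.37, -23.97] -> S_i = -6.61*1.38^i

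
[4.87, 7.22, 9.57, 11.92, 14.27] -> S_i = 4.87 + 2.35*i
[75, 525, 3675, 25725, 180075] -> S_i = 75*7^i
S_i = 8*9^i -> [8, 72, 648, 5832, 52488]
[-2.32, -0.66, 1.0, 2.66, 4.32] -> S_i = -2.32 + 1.66*i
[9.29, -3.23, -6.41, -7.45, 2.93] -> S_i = Random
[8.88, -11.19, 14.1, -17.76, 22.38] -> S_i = 8.88*(-1.26)^i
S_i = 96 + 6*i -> [96, 102, 108, 114, 120]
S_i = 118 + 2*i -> [118, 120, 122, 124, 126]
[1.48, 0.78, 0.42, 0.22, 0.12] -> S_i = 1.48*0.53^i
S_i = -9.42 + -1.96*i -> [-9.42, -11.38, -13.34, -15.3, -17.26]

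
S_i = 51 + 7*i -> [51, 58, 65, 72, 79]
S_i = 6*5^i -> [6, 30, 150, 750, 3750]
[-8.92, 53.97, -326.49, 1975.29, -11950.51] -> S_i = -8.92*(-6.05)^i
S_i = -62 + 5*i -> [-62, -57, -52, -47, -42]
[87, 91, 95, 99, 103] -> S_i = 87 + 4*i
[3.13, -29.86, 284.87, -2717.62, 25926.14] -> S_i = 3.13*(-9.54)^i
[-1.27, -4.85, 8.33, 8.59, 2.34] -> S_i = Random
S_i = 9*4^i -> [9, 36, 144, 576, 2304]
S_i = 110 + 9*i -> [110, 119, 128, 137, 146]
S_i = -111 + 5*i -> [-111, -106, -101, -96, -91]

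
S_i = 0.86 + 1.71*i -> [0.86, 2.57, 4.28, 5.99, 7.7]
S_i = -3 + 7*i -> [-3, 4, 11, 18, 25]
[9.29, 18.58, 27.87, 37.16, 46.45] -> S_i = 9.29 + 9.29*i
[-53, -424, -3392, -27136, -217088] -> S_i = -53*8^i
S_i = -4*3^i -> [-4, -12, -36, -108, -324]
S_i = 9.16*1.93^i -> [9.16, 17.68, 34.12, 65.85, 127.09]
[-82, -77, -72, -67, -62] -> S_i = -82 + 5*i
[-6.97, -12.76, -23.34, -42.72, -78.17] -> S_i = -6.97*1.83^i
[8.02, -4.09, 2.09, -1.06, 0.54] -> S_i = 8.02*(-0.51)^i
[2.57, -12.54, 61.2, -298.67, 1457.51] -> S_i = 2.57*(-4.88)^i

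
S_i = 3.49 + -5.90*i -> [3.49, -2.41, -8.31, -14.21, -20.11]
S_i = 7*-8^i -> [7, -56, 448, -3584, 28672]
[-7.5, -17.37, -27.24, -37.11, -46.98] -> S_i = -7.50 + -9.87*i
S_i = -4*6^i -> [-4, -24, -144, -864, -5184]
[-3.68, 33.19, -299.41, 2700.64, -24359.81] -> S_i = -3.68*(-9.02)^i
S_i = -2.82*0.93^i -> [-2.82, -2.62, -2.44, -2.27, -2.11]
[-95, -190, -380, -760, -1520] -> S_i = -95*2^i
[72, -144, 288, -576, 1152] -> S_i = 72*-2^i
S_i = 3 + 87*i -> [3, 90, 177, 264, 351]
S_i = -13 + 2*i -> [-13, -11, -9, -7, -5]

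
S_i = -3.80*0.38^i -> [-3.8, -1.44, -0.55, -0.21, -0.08]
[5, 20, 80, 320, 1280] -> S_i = 5*4^i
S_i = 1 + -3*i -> [1, -2, -5, -8, -11]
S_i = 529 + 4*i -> [529, 533, 537, 541, 545]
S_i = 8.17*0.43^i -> [8.17, 3.51, 1.51, 0.65, 0.28]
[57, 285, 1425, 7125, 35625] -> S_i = 57*5^i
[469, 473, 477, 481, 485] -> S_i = 469 + 4*i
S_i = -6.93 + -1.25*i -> [-6.93, -8.18, -9.43, -10.68, -11.93]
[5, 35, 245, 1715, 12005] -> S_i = 5*7^i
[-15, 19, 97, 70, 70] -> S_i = Random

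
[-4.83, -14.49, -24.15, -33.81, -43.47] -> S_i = -4.83 + -9.66*i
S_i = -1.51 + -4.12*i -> [-1.51, -5.63, -9.75, -13.87, -17.99]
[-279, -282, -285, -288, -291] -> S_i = -279 + -3*i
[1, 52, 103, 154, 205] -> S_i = 1 + 51*i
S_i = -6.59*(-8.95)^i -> [-6.59, 58.98, -527.88, 4724.49, -42284.15]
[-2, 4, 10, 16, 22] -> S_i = -2 + 6*i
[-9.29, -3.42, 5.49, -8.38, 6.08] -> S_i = Random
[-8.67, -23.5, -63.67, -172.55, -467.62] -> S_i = -8.67*2.71^i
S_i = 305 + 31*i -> [305, 336, 367, 398, 429]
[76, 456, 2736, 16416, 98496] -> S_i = 76*6^i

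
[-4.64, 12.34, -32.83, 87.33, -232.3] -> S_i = -4.64*(-2.66)^i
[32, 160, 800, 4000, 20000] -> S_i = 32*5^i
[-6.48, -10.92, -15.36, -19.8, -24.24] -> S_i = -6.48 + -4.44*i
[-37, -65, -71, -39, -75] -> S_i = Random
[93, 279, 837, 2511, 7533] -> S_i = 93*3^i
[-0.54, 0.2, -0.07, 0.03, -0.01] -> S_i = -0.54*(-0.37)^i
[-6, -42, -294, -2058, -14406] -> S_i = -6*7^i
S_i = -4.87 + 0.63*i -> [-4.87, -4.24, -3.61, -2.98, -2.35]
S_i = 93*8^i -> [93, 744, 5952, 47616, 380928]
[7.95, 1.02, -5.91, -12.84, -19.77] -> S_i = 7.95 + -6.93*i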